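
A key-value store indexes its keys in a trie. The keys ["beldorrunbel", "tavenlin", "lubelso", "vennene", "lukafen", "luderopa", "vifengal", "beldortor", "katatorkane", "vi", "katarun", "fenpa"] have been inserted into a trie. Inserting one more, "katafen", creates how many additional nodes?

Walking "katafen" from the root, the first 4 characters ("kata") follow existing edges; "f" is the first miss.
Each of the 3 remaining characters creates one node.

3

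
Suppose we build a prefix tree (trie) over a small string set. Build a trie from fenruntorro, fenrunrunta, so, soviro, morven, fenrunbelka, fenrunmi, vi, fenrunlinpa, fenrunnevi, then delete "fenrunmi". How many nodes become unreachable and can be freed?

Walk "fenrunmi" from the leaf back toward the root, removing each node that no remaining word uses.
The suffix "mi" (2 nodes) is used only by "fenrunmi"; the node for "fenrun" still has the child "t", so pruning stops there.
Nodes removed: 2

2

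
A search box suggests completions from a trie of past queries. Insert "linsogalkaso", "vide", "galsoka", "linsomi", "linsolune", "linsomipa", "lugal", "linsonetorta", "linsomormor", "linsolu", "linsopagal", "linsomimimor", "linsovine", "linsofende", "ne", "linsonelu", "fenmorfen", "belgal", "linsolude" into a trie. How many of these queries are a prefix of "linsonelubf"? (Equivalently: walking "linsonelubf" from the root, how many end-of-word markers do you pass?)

Walk "linsonelubf" from the root; an end-of-word marker is hit whenever a stored word is a prefix of "linsonelubf".
Prefixes of the query that are stored words: "linsonelu"
Count: 1

1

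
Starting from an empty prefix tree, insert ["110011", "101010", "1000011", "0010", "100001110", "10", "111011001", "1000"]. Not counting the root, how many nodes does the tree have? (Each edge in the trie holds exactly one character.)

29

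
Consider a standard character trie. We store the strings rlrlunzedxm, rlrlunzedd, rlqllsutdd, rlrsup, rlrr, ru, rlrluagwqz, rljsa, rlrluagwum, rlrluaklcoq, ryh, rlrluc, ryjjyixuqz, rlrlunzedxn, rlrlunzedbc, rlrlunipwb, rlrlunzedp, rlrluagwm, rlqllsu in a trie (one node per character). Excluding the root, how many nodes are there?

60

Count nodes per top-level branch (shared prefixes stored once):
  'r'-branch (rljsa, rlqllsu, rlqllsutdd, rlrluagwm, rlrluagwqz, rlrluagwum, rlrluaklcoq, rlrluc, rlrlunipwb, rlrlunzedbc, rlrlunzedd, rlrlunzedp, rlrlunzedxm, rlrlunzedxn, rlrr, rlrsup, ru, ryh, ryjjyixuqz): 60 nodes
Sum: 60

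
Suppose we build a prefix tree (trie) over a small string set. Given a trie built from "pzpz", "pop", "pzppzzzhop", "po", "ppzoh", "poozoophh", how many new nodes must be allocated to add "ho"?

"ho" shares no prefix with any stored word, so all 2 characters open new nodes.
2 − 0 = 2 new nodes.

2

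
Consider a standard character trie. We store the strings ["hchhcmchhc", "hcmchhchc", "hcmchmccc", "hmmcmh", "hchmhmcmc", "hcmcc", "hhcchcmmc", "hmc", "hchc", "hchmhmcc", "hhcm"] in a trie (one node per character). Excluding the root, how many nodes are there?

Trace insertions, counting only characters that open a new branch:
  "hchhcmchhc" → 10 new (h, c, h, h, c, m, c, h, h, c)
  "hcmchhchc" → prefix "hc" already present; 7 new (m, c, h, h, c, h, c)
  "hcmchmccc" → prefix "hcmch" already present; 4 new (m, c, c, c)
  "hmmcmh" → prefix "h" already present; 5 new (m, m, c, m, h)
  "hchmhmcmc" → prefix "hch" already present; 6 new (m, h, m, c, m, c)
  "hcmcc" → prefix "hcmc" already present; 1 new (c)
  "hhcchcmmc" → prefix "h" already present; 8 new (h, c, c, h, c, m, m, c)
  "hmc" → prefix "hm" already present; 1 new (c)
  "hchc" → prefix "hch" already present; 1 new (c)
  "hchmhmcc" → prefix "hchmhmc" already present; 1 new (c)
  "hhcm" → prefix "hhc" already present; 1 new (m)
Total nodes = 10 + 7 + 4 + 5 + 6 + 1 + 8 + 1 + 1 + 1 + 1 = 45

45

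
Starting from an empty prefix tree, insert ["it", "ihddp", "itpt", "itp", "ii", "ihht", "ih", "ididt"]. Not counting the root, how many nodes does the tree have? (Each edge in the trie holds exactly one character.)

15

Insert word by word; a character creates a node only if that edge doesn't already exist:
  "it" → 2 new (i, t)
  "ihddp" → prefix "i" already present; 4 new (h, d, d, p)
  "itpt" → prefix "it" already present; 2 new (p, t)
  "itp" → prefix "itp" already present; 0 new (none)
  "ii" → prefix "i" already present; 1 new (i)
  "ihht" → prefix "ih" already present; 2 new (h, t)
  "ih" → prefix "ih" already present; 0 new (none)
  "ididt" → prefix "i" already present; 4 new (d, i, d, t)
Total nodes = 2 + 4 + 2 + 0 + 1 + 2 + 0 + 4 = 15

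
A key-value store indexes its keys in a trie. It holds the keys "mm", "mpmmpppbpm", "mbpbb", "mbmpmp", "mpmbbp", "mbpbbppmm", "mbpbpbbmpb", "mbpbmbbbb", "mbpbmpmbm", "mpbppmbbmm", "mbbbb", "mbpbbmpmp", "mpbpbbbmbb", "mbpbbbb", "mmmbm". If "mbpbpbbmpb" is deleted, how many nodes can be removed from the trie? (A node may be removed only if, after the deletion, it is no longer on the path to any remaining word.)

6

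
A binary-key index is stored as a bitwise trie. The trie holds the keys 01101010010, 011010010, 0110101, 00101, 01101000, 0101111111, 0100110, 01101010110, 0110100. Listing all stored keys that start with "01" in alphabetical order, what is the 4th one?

DFS of the "01" subtree visits, in order: "0100110", "0101111111", "0110100", "01101000", "011010010", "0110101", "01101010010", "01101010110"
The 4th is 01101000.

01101000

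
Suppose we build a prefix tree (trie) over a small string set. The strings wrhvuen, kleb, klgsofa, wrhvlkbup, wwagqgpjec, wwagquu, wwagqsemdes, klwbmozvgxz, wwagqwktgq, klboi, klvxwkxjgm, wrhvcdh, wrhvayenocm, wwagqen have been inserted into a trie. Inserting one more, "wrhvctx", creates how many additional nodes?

2

Walking "wrhvctx" from the root, the first 5 characters ("wrhvc") follow existing edges; "t" is the first miss.
So 7 − 5 = 2 new nodes.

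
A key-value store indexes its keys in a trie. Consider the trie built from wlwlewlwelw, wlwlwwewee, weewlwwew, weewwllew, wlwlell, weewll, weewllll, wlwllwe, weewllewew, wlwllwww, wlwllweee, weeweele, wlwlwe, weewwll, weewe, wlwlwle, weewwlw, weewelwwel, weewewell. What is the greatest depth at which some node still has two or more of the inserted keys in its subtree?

7

The deepest shared node is where two words last agree before diverging.
e.g. "weewwll" and "weewwllew" share the prefix "weewwll" of length 7; no pair shares a longer one.
Longest shared-prefix length: 7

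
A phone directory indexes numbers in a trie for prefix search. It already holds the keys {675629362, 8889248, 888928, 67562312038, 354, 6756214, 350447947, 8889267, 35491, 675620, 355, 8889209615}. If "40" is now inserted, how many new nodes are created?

2

"40" shares no prefix with any stored word, so all 2 characters open new nodes.
2 − 0 = 2 new nodes.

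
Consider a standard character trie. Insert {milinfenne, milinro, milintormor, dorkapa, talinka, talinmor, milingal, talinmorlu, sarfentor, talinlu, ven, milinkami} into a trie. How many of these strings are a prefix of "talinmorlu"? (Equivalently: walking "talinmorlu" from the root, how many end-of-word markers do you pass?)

Traverse "talinmorlu" character by character; count nodes along the way that are marked as word ends.
Prefixes of the query that are stored words: "talinmor", "talinmorlu"
Count: 2

2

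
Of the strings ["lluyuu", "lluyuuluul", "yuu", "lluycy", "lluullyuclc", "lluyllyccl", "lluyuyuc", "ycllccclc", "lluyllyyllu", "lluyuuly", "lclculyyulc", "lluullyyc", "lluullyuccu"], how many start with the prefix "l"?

Traverse to the node for "l", then collect every word in that subtree.
Matches: "lclculyyulc", "lluullyuccu", "lluullyuclc", "lluullyyc", "lluycy", "lluyllyccl", "lluyllyyllu", "lluyuu", "lluyuuluul", "lluyuuly", "lluyuyuc"
Count: 11

11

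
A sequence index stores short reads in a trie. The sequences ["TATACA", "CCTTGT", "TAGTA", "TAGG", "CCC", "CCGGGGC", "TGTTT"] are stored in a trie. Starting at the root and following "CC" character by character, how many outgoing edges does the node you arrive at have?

3

The children of the "CC" node are the distinct next characters among strings starting with "CC".
Distinct next characters after "CC": C, G, T.
That node has 3 child edges.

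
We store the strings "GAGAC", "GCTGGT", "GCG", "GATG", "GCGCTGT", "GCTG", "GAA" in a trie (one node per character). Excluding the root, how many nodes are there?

Count nodes per top-level branch (shared prefixes stored once):
  'G'-branch (GAA, GAGAC, GATG, GCG, GCGCTGT, GCTG, GCTGGT): 18 nodes
Sum: 18

18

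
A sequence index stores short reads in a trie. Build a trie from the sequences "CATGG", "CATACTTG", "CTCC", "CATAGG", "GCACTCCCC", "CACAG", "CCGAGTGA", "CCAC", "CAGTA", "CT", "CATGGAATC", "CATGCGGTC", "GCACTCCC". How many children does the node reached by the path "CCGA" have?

The children of the "CCGA" node are the distinct next characters among strings starting with "CCGA".
Distinct next characters after "CCGA": G.
That node has 1 child edge.

1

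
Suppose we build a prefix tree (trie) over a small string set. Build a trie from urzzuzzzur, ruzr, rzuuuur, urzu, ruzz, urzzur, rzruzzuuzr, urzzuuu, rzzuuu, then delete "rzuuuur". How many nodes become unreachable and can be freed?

A node on "rzuuuur"'s path can go only if nothing else ends at it or branches off below it.
The suffix "uuuur" (5 nodes) is used only by "rzuuuur"; the node for "rz" still has the child "r", so pruning stops there.
Nodes removed: 5

5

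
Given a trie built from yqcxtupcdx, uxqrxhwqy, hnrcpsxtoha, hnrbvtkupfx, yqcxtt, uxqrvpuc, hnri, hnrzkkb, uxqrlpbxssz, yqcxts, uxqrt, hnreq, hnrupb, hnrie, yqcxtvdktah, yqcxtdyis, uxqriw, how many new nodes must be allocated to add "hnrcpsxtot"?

1

Walking "hnrcpsxtot" from the root, the first 9 characters ("hnrcpsxto") follow existing edges; "t" is the first miss.
So 10 − 9 = 1 new nodes.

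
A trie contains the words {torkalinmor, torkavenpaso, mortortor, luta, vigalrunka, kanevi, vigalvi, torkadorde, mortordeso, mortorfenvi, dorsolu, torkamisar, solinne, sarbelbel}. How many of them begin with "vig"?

2

Walk to "vig"; the words in its subtree are exactly those with that prefix.
Matches: "vigalrunka", "vigalvi"
Count: 2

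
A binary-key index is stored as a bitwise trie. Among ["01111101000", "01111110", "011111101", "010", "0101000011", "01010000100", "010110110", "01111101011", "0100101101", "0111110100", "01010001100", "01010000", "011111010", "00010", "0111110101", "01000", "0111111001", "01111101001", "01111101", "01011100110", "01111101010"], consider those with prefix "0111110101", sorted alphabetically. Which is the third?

Filter for "0111110101…" and sort: "0111110101", "01111101010", "01111101011"
Position 3: 01111101011

01111101011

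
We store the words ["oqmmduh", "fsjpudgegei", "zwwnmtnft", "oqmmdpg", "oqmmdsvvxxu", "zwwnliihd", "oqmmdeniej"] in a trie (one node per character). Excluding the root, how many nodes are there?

45

Trace insertions, counting only characters that open a new branch:
  "oqmmduh" → 7 new (o, q, m, m, d, u, h)
  "fsjpudgegei" → 11 new (f, s, j, p, u, d, g, e, g, e, i)
  "zwwnmtnft" → 9 new (z, w, w, n, m, t, n, f, t)
  "oqmmdpg" → prefix "oqmmd" already present; 2 new (p, g)
  "oqmmdsvvxxu" → prefix "oqmmd" already present; 6 new (s, v, v, x, x, u)
  "zwwnliihd" → prefix "zwwn" already present; 5 new (l, i, i, h, d)
  "oqmmdeniej" → prefix "oqmmd" already present; 5 new (e, n, i, e, j)
Total nodes = 7 + 11 + 9 + 2 + 6 + 5 + 5 = 45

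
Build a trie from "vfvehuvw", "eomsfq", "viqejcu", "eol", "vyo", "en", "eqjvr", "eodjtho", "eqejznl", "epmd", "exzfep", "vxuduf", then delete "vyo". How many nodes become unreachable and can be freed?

2

Walk "vyo" from the leaf back toward the root, removing each node that no remaining word uses.
The suffix "yo" (2 nodes) is used only by "vyo"; the node for "v" still has the child "f", so pruning stops there.
Nodes removed: 2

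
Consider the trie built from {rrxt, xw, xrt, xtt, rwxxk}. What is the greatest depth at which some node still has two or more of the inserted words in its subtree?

Equivalently: take the maximum, over all pairs, of their longest common prefix length.
"rrxt" and "rwxxk" agree on "r" (1 characters) before diverging; nothing deeper is shared.
Longest shared-prefix length: 1

1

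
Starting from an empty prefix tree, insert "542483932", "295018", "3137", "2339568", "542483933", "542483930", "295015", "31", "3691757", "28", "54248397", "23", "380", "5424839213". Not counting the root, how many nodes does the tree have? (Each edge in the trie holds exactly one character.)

41

Insert word by word; a character creates a node only if that edge doesn't already exist:
  "542483932" → 9 new (5, 4, 2, 4, 8, 3, 9, 3, 2)
  "295018" → 6 new (2, 9, 5, 0, 1, 8)
  "3137" → 4 new (3, 1, 3, 7)
  "2339568" → prefix "2" already present; 6 new (3, 3, 9, 5, 6, 8)
  "542483933" → prefix "54248393" already present; 1 new (3)
  "542483930" → prefix "54248393" already present; 1 new (0)
  "295015" → prefix "29501" already present; 1 new (5)
  "31" → prefix "31" already present; 0 new (none)
  "3691757" → prefix "3" already present; 6 new (6, 9, 1, 7, 5, 7)
  "28" → prefix "2" already present; 1 new (8)
  "54248397" → prefix "5424839" already present; 1 new (7)
  "23" → prefix "23" already present; 0 new (none)
  "380" → prefix "3" already present; 2 new (8, 0)
  "5424839213" → prefix "5424839" already present; 3 new (2, 1, 3)
Total nodes = 9 + 6 + 4 + 6 + 1 + 1 + 1 + 0 + 6 + 1 + 1 + 0 + 2 + 3 = 41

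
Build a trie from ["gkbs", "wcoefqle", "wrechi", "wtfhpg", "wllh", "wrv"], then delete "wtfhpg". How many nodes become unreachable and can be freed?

A node on "wtfhpg"'s path can go only if nothing else ends at it or branches off below it.
The suffix "tfhpg" (5 nodes) is used only by "wtfhpg"; the node for "w" still has the child "c", so pruning stops there.
Nodes removed: 5

5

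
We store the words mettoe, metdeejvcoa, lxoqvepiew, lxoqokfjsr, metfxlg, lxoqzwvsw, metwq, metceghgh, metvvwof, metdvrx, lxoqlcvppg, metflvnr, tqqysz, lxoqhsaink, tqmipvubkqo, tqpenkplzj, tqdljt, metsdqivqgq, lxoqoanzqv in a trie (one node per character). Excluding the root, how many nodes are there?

111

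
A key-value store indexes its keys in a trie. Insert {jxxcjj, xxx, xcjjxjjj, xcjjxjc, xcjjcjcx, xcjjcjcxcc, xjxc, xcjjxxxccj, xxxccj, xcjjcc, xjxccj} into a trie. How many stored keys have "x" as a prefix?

10

Filter for entries beginning with "x":
Words under "x": xcjjcc, xcjjcjcx, xcjjcjcxcc, xcjjxjc, xcjjxjjj, xcjjxxxccj, xjxc, xjxccj, xxx, xxxccj
Count: 10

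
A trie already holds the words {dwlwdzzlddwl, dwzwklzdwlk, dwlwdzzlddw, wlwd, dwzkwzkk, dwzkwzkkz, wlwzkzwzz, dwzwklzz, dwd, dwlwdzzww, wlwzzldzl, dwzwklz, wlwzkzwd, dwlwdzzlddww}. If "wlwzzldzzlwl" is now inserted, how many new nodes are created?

Walking "wlwzzldzzlwl" from the root, the first 8 characters ("wlwzzldz") follow existing edges; "z" is the first miss.
So 12 − 8 = 4 new nodes.

4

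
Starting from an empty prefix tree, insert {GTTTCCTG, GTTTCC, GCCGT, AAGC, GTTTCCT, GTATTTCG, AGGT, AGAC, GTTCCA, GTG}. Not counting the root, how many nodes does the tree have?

31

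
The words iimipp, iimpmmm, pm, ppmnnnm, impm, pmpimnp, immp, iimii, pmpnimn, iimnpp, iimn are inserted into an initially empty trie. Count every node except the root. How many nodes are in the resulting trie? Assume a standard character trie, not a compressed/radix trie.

36

Count nodes per top-level branch (shared prefixes stored once):
  'i'-branch (iimii, iimipp, iimn, iimnpp, iimpmmm, immp, impm): 19 nodes
  'p'-branch (pm, pmpimnp, pmpnimn, ppmnnnm): 17 nodes
Sum: 36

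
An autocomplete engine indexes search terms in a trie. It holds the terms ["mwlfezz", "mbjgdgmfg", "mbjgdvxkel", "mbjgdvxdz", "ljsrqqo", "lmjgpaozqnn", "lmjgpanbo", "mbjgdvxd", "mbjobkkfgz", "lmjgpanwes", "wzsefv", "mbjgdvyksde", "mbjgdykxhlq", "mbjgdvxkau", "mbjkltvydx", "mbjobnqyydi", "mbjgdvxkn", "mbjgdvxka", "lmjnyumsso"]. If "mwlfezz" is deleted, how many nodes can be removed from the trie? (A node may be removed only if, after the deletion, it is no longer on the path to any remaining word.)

After clearing the end-marker at "mwlfezz", prune upward until reaching a node still needed by another word.
The suffix "wlfezz" (6 nodes) is used only by "mwlfezz"; the node for "m" still has the child "b", so pruning stops there.
Nodes removed: 6

6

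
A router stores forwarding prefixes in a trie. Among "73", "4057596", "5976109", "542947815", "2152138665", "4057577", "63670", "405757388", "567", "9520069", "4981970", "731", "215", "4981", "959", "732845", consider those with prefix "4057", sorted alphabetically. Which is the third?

Words with prefix "4057", in lexicographic order: "405757388", "4057577", "4057596"
Position 3: 4057596

4057596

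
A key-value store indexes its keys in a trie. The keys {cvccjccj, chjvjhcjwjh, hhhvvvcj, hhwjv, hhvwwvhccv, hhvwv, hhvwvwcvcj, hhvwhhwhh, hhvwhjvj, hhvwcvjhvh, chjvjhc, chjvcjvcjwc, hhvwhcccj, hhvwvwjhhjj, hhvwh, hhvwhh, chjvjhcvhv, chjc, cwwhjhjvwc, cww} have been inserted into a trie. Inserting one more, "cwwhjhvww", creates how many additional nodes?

Walking "cwwhjhvww" from the root, the first 6 characters ("cwwhjh") follow existing edges; "v" is the first miss.
So 9 − 6 = 3 new nodes.

3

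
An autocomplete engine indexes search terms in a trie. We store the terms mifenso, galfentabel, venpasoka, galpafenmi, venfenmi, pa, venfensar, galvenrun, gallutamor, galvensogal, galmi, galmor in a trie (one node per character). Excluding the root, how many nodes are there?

66

Trace insertions, counting only characters that open a new branch:
  "mifenso" → 7 new (m, i, f, e, n, s, o)
  "galfentabel" → 11 new (g, a, l, f, e, n, t, a, b, e, l)
  "venpasoka" → 9 new (v, e, n, p, a, s, o, k, a)
  "galpafenmi" → prefix "gal" already present; 7 new (p, a, f, e, n, m, i)
  "venfenmi" → prefix "ven" already present; 5 new (f, e, n, m, i)
  "pa" → 2 new (p, a)
  "venfensar" → prefix "venfen" already present; 3 new (s, a, r)
  "galvenrun" → prefix "gal" already present; 6 new (v, e, n, r, u, n)
  "gallutamor" → prefix "gal" already present; 7 new (l, u, t, a, m, o, r)
  "galvensogal" → prefix "galven" already present; 5 new (s, o, g, a, l)
  "galmi" → prefix "gal" already present; 2 new (m, i)
  "galmor" → prefix "galm" already present; 2 new (o, r)
Total nodes = 7 + 11 + 9 + 7 + 5 + 2 + 3 + 6 + 7 + 5 + 2 + 2 = 66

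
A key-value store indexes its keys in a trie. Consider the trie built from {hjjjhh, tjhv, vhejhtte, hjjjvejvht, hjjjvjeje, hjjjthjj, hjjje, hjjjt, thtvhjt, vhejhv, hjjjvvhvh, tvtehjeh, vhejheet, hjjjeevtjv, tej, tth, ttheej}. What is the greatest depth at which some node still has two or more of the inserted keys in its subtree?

5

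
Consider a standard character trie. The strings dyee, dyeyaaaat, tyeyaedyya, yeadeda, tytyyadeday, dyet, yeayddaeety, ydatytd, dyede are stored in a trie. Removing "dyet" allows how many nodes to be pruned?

After clearing the end-marker at "dyet", prune upward until reaching a node still needed by another word.
The suffix "t" (1 node) is used only by "dyet"; the node for "dye" still has the child "e", so pruning stops there.
Nodes removed: 1

1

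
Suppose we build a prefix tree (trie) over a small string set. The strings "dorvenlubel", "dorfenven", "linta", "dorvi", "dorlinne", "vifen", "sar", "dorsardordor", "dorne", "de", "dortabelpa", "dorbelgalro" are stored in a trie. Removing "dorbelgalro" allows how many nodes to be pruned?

8

A node on "dorbelgalro"'s path can go only if nothing else ends at it or branches off below it.
The suffix "belgalro" (8 nodes) is used only by "dorbelgalro"; the node for "dor" still has the child "v", so pruning stops there.
Nodes removed: 8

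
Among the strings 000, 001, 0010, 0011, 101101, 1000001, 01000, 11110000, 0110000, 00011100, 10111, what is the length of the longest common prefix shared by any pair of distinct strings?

The deepest shared node is where two words last agree before diverging.
"101101" and "10111" agree on "1011" (4 characters) before diverging; nothing deeper is shared.
Longest shared-prefix length: 4

4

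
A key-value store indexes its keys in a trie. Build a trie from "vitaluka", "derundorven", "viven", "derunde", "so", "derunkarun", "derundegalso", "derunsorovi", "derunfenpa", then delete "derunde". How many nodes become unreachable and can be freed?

A node on "derunde"'s path can go only if nothing else ends at it or branches off below it.
Every node on "derunde" is still needed (e.g. by "derundegalso"), so nothing is freed.
Nodes removed: 0

0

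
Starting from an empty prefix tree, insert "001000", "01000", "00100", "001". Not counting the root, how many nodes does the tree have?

10

Trie structure (* marks end of a word):
(root)
└─ 0
   ├─ 0
   │  └─ 1 *
   │     └─ 0
   │        └─ 0 *
   │           └─ 0 *
   └─ 1
      └─ 0
         └─ 0
            └─ 0 *
Counting every labelled node above: 10.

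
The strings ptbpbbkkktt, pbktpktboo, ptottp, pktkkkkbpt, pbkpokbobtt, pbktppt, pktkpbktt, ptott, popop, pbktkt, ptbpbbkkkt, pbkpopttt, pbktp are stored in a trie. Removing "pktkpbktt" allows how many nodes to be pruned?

Walk "pktkpbktt" from the leaf back toward the root, removing each node that no remaining word uses.
The suffix "pbktt" (5 nodes) is used only by "pktkpbktt"; the node for "pktk" still has the child "k", so pruning stops there.
Nodes removed: 5

5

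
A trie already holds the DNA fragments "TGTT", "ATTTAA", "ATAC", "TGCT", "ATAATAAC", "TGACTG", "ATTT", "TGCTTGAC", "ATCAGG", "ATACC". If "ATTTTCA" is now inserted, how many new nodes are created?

3

The longest prefix of "ATTTTCA" already in the trie is "ATTT" (length 4).
So 7 − 4 = 3 new nodes.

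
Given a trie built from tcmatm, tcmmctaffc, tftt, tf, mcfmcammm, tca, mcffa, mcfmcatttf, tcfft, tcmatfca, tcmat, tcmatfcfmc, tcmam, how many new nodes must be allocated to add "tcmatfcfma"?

1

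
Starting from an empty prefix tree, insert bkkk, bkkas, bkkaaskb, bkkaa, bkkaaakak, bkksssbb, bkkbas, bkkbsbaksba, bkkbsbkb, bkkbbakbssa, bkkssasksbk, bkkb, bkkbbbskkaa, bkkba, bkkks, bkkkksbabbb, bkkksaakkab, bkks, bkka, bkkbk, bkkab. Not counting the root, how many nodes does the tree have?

66

Count nodes per top-level branch (shared prefixes stored once):
  'b'-branch (bkka, bkkaa, bkkaaakak, bkkaaskb, bkkab, bkkas, bkkb, bkkba, bkkbas, bkkbbakbssa, bkkbbbskkaa, bkkbk, bkkbsbaksba, bkkbsbkb, bkkk, bkkkksbabbb, bkkks, bkkksaakkab, bkks, bkkssasksbk, bkksssbb): 66 nodes
Sum: 66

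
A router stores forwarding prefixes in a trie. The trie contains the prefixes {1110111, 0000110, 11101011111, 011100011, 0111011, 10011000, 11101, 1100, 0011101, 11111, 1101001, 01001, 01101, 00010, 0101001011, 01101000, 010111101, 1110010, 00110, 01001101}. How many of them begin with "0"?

12

Walk to "0"; the words in its subtree are exactly those with that prefix.
Words under "0": 0000110, 00010, 00110, 0011101, 01001, 01001101, 0101001011, 010111101, 01101, 01101000, 011100011, 0111011
Count: 12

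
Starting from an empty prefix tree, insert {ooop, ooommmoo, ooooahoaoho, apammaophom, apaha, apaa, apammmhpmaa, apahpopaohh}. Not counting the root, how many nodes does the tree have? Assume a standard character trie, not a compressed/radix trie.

Trace insertions, counting only characters that open a new branch:
  "ooop" → 4 new (o, o, o, p)
  "ooommmoo" → prefix "ooo" already present; 5 new (m, m, m, o, o)
  "ooooahoaoho" → prefix "ooo" already present; 8 new (o, a, h, o, a, o, h, o)
  "apammaophom" → 11 new (a, p, a, m, m, a, o, p, h, o, m)
  "apaha" → prefix "apa" already present; 2 new (h, a)
  "apaa" → prefix "apa" already present; 1 new (a)
  "apammmhpmaa" → prefix "apamm" already present; 6 new (m, h, p, m, a, a)
  "apahpopaohh" → prefix "apah" already present; 7 new (p, o, p, a, o, h, h)
Total nodes = 4 + 5 + 8 + 11 + 2 + 1 + 6 + 7 = 44

44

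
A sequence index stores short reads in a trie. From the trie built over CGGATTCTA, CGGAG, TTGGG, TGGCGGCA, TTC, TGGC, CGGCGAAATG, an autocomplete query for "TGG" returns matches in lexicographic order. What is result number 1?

TGGC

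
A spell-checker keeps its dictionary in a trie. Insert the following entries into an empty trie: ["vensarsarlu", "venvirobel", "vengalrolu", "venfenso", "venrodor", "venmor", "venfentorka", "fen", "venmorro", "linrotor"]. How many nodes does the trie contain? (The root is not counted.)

56

Insert word by word; a character creates a node only if that edge doesn't already exist:
  "vensarsarlu" → 11 new (v, e, n, s, a, r, s, a, r, l, u)
  "venvirobel" → prefix "ven" already present; 7 new (v, i, r, o, b, e, l)
  "vengalrolu" → prefix "ven" already present; 7 new (g, a, l, r, o, l, u)
  "venfenso" → prefix "ven" already present; 5 new (f, e, n, s, o)
  "venrodor" → prefix "ven" already present; 5 new (r, o, d, o, r)
  "venmor" → prefix "ven" already present; 3 new (m, o, r)
  "venfentorka" → prefix "venfen" already present; 5 new (t, o, r, k, a)
  "fen" → 3 new (f, e, n)
  "venmorro" → prefix "venmor" already present; 2 new (r, o)
  "linrotor" → 8 new (l, i, n, r, o, t, o, r)
Total nodes = 11 + 7 + 7 + 5 + 5 + 3 + 5 + 3 + 2 + 8 = 56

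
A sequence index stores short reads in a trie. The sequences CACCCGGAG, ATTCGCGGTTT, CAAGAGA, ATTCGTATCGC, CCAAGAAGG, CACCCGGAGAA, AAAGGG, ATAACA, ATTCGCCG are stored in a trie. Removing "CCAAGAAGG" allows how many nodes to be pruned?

8

After clearing the end-marker at "CCAAGAAGG", prune upward until reaching a node still needed by another word.
The suffix "CAAGAAGG" (8 nodes) is used only by "CCAAGAAGG"; the node for "C" still has the child "A", so pruning stops there.
Nodes removed: 8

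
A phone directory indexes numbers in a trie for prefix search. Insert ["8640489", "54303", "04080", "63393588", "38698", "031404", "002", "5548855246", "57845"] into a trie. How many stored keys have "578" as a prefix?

1

Traverse to the node for "578", then collect every word in that subtree.
Words under "578": 57845
Count: 1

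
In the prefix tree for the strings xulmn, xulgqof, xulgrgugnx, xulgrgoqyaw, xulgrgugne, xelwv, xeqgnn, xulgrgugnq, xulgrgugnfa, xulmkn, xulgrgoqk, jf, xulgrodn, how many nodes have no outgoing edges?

13

A leaf is a node with no children — equivalently, the end of a word that is not a proper prefix of any other stored word.
Those words: "jf", "xelwv", "xeqgnn", "xulgqof", "xulgrgoqk", "xulgrgoqyaw", "xulgrgugne", "xulgrgugnfa", "xulgrgugnq", "xulgrgugnx", "xulgrodn", "xulmkn", "xulmn"
Leaf count: 13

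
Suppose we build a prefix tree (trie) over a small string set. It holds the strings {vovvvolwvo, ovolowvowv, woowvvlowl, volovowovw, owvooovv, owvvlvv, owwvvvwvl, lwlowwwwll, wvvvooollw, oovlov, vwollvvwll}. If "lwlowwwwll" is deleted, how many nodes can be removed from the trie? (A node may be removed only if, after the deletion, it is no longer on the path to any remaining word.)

10

A node on "lwlowwwwll"'s path can go only if nothing else ends at it or branches off below it.
No other word shares any prefix with "lwlowwwwll", so all 10 of its nodes go.
Nodes removed: 10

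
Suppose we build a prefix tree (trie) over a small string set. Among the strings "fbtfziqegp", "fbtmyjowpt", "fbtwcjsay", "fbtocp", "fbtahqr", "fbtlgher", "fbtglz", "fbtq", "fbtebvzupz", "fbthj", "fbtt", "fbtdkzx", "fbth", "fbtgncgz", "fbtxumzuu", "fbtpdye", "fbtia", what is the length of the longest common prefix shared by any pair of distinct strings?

4

The deepest shared node is where two words last agree before diverging.
"fbtglz" and "fbtgncgz" agree on "fbtg" (4 characters) before diverging; nothing deeper is shared.
Longest shared-prefix length: 4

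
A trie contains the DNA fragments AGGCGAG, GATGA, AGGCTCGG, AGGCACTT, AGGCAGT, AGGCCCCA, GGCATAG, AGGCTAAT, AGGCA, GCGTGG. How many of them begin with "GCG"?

1

Filter for entries beginning with "GCG":
Words under "GCG": GCGTGG
Count: 1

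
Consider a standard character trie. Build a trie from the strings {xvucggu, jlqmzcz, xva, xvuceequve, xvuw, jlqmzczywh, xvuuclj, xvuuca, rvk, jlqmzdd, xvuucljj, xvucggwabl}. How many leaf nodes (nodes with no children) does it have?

10

A leaf is a node with no children — equivalently, the end of a word that is not a proper prefix of any other stored word.
Those words: "jlqmzczywh", "jlqmzdd", "rvk", "xva", "xvuceequve", "xvucggu", "xvucggwabl", "xvuuca", "xvuucljj", "xvuw"
Leaf count: 10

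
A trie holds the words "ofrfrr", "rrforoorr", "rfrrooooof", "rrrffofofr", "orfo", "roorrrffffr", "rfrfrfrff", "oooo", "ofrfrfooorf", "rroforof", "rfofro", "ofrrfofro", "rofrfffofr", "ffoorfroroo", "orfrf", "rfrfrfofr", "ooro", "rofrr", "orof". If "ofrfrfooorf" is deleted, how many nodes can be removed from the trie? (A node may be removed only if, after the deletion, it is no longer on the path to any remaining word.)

A node on "ofrfrfooorf"'s path can go only if nothing else ends at it or branches off below it.
The suffix "fooorf" (6 nodes) is used only by "ofrfrfooorf"; the node for "ofrfr" still has the child "r", so pruning stops there.
Nodes removed: 6

6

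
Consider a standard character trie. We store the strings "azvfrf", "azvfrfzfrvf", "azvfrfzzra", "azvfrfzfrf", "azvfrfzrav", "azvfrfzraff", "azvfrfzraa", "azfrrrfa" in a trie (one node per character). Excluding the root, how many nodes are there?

Trace insertions, counting only characters that open a new branch:
  "azvfrf" → 6 new (a, z, v, f, r, f)
  "azvfrfzfrvf" → prefix "azvfrf" already present; 5 new (z, f, r, v, f)
  "azvfrfzzra" → prefix "azvfrfz" already present; 3 new (z, r, a)
  "azvfrfzfrf" → prefix "azvfrfzfr" already present; 1 new (f)
  "azvfrfzrav" → prefix "azvfrfz" already present; 3 new (r, a, v)
  "azvfrfzraff" → prefix "azvfrfzra" already present; 2 new (f, f)
  "azvfrfzraa" → prefix "azvfrfzra" already present; 1 new (a)
  "azfrrrfa" → prefix "az" already present; 6 new (f, r, r, r, f, a)
Total nodes = 6 + 5 + 3 + 1 + 3 + 2 + 1 + 6 = 27

27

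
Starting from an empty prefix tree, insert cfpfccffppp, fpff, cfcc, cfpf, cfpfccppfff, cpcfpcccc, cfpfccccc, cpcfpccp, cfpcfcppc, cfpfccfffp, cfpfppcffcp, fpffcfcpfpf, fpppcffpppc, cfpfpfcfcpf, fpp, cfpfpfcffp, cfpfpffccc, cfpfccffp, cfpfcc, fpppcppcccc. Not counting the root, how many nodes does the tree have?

Insert word by word; a character creates a node only if that edge doesn't already exist:
  "cfpfccffppp" → 11 new (c, f, p, f, c, c, f, f, p, p, p)
  "fpff" → 4 new (f, p, f, f)
  "cfcc" → prefix "cf" already present; 2 new (c, c)
  "cfpf" → prefix "cfpf" already present; 0 new (none)
  "cfpfccppfff" → prefix "cfpfcc" already present; 5 new (p, p, f, f, f)
  "cpcfpcccc" → prefix "c" already present; 8 new (p, c, f, p, c, c, c, c)
  "cfpfccccc" → prefix "cfpfcc" already present; 3 new (c, c, c)
  "cpcfpccp" → prefix "cpcfpcc" already present; 1 new (p)
  "cfpcfcppc" → prefix "cfp" already present; 6 new (c, f, c, p, p, c)
  "cfpfccfffp" → prefix "cfpfccff" already present; 2 new (f, p)
  "cfpfppcffcp" → prefix "cfpf" already present; 7 new (p, p, c, f, f, c, p)
  "fpffcfcpfpf" → prefix "fpff" already present; 7 new (c, f, c, p, f, p, f)
  "fpppcffpppc" → prefix "fp" already present; 9 new (p, p, c, f, f, p, p, p, c)
  "cfpfpfcfcpf" → prefix "cfpfp" already present; 6 new (f, c, f, c, p, f)
  "fpp" → prefix "fpp" already present; 0 new (none)
  "cfpfpfcffp" → prefix "cfpfpfcf" already present; 2 new (f, p)
  "cfpfpffccc" → prefix "cfpfpf" already present; 4 new (f, c, c, c)
  "cfpfccffp" → prefix "cfpfccffp" already present; 0 new (none)
  "cfpfcc" → prefix "cfpfcc" already present; 0 new (none)
  "fpppcppcccc" → prefix "fpppc" already present; 6 new (p, p, c, c, c, c)
Total nodes = 11 + 4 + 2 + 0 + 5 + 8 + 3 + 1 + 6 + 2 + 7 + 7 + 9 + 6 + 0 + 2 + 4 + 0 + 0 + 6 = 83

83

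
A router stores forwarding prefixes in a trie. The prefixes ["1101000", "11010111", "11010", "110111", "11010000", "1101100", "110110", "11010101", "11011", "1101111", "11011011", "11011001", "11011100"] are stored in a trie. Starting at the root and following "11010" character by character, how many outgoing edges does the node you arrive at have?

2

The children of the "11010" node are the distinct next characters among strings starting with "11010".
Characters that immediately follow "11010" among the stored strings: {0, 1}.
That node has 2 child edges.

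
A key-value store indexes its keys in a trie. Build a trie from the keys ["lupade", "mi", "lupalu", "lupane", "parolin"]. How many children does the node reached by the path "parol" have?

Follow the path "parol" to its node, then look at its outgoing edges.
Distinct next characters after "parol": i.
That node has 1 child edge.

1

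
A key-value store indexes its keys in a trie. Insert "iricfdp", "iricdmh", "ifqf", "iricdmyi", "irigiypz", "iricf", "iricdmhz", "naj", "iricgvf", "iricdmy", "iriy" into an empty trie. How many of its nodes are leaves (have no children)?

Leaves are exactly the stored words that no other stored word extends.
Those words: "ifqf", "iricdmhz", "iricdmyi", "iricfdp", "iricgvf", "irigiypz", "iriy", "naj"
Leaf count: 8

8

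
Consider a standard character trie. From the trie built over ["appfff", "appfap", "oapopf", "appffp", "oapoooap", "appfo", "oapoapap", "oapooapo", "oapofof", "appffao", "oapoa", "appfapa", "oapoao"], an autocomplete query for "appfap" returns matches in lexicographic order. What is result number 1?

appfap

Filter for "appfap…" and sort: "appfap", "appfapa"
The 1st is appfap.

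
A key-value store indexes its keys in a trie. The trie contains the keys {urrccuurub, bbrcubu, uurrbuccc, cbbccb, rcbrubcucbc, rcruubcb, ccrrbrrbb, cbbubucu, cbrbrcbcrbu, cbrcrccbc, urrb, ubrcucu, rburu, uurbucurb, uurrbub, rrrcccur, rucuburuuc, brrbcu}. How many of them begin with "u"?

Traverse to the node for "u", then collect every word in that subtree.
Matches: "ubrcucu", "urrb", "urrccuurub", "uurbucurb", "uurrbub", "uurrbuccc"
Count: 6

6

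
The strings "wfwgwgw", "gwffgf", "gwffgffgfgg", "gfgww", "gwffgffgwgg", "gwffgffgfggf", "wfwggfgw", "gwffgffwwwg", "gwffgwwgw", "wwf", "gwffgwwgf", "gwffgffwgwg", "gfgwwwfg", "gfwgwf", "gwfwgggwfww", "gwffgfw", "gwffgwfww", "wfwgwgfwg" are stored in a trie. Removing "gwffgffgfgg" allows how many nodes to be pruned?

0

Walk "gwffgffgfgg" from the leaf back toward the root, removing each node that no remaining word uses.
Every node on "gwffgffgfgg" is still needed (e.g. by "gwffgffgfggf"), so nothing is freed.
Nodes removed: 0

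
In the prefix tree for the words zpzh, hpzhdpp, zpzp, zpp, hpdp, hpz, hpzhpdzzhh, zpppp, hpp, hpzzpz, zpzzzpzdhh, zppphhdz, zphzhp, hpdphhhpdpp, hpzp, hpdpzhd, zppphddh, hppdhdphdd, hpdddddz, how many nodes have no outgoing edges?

A leaf is a node with no children — equivalently, the end of a word that is not a proper prefix of any other stored word.
Those words: "hpdddddz", "hpdphhhpdpp", "hpdpzhd", "hppdhdphdd", "hpzhdpp", "hpzhpdzzhh", "hpzp", "hpzzpz", "zphzhp", "zppphddh", "zppphhdz", "zpppp", "zpzh", "zpzp", "zpzzzpzdhh"
Leaf count: 15

15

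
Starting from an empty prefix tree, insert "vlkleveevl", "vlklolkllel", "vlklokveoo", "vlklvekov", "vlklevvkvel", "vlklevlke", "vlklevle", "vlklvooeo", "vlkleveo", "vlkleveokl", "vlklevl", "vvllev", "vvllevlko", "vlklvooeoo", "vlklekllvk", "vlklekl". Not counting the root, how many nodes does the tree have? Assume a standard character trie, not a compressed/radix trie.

57

Insert word by word; a character creates a node only if that edge doesn't already exist:
  "vlkleveevl" → 10 new (v, l, k, l, e, v, e, e, v, l)
  "vlklolkllel" → prefix "vlkl" already present; 7 new (o, l, k, l, l, e, l)
  "vlklokveoo" → prefix "vlklo" already present; 5 new (k, v, e, o, o)
  "vlklvekov" → prefix "vlkl" already present; 5 new (v, e, k, o, v)
  "vlklevvkvel" → prefix "vlklev" already present; 5 new (v, k, v, e, l)
  "vlklevlke" → prefix "vlklev" already present; 3 new (l, k, e)
  "vlklevle" → prefix "vlklevl" already present; 1 new (e)
  "vlklvooeo" → prefix "vlklv" already present; 4 new (o, o, e, o)
  "vlkleveo" → prefix "vlkleve" already present; 1 new (o)
  "vlkleveokl" → prefix "vlkleveo" already present; 2 new (k, l)
  "vlklevl" → prefix "vlklevl" already present; 0 new (none)
  "vvllev" → prefix "v" already present; 5 new (v, l, l, e, v)
  "vvllevlko" → prefix "vvllev" already present; 3 new (l, k, o)
  "vlklvooeoo" → prefix "vlklvooeo" already present; 1 new (o)
  "vlklekllvk" → prefix "vlkle" already present; 5 new (k, l, l, v, k)
  "vlklekl" → prefix "vlklekl" already present; 0 new (none)
Total nodes = 10 + 7 + 5 + 5 + 5 + 3 + 1 + 4 + 1 + 2 + 0 + 5 + 3 + 1 + 5 + 0 = 57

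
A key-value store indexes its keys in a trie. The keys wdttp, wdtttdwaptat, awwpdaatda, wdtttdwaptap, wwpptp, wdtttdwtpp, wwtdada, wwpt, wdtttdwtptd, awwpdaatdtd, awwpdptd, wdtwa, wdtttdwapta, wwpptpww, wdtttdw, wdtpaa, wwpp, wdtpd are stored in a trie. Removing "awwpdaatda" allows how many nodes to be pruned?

After clearing the end-marker at "awwpdaatda", prune upward until reaching a node still needed by another word.
The suffix "a" (1 node) is used only by "awwpdaatda"; the node for "awwpdaatd" still has the child "t", so pruning stops there.
Nodes removed: 1

1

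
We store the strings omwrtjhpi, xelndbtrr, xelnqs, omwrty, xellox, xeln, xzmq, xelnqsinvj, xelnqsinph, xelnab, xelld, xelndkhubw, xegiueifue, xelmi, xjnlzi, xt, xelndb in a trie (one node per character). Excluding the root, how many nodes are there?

Insert word by word; a character creates a node only if that edge doesn't already exist:
  "omwrtjhpi" → 9 new (o, m, w, r, t, j, h, p, i)
  "xelndbtrr" → 9 new (x, e, l, n, d, b, t, r, r)
  "xelnqs" → prefix "xeln" already present; 2 new (q, s)
  "omwrty" → prefix "omwrt" already present; 1 new (y)
  "xellox" → prefix "xel" already present; 3 new (l, o, x)
  "xeln" → prefix "xeln" already present; 0 new (none)
  "xzmq" → prefix "x" already present; 3 new (z, m, q)
  "xelnqsinvj" → prefix "xelnqs" already present; 4 new (i, n, v, j)
  "xelnqsinph" → prefix "xelnqsin" already present; 2 new (p, h)
  "xelnab" → prefix "xeln" already present; 2 new (a, b)
  "xelld" → prefix "xell" already present; 1 new (d)
  "xelndkhubw" → prefix "xelnd" already present; 5 new (k, h, u, b, w)
  "xegiueifue" → prefix "xe" already present; 8 new (g, i, u, e, i, f, u, e)
  "xelmi" → prefix "xel" already present; 2 new (m, i)
  "xjnlzi" → prefix "x" already present; 5 new (j, n, l, z, i)
  "xt" → prefix "x" already present; 1 new (t)
  "xelndb" → prefix "xelndb" already present; 0 new (none)
Total nodes = 9 + 9 + 2 + 1 + 3 + 0 + 3 + 4 + 2 + 2 + 1 + 5 + 8 + 2 + 5 + 1 + 0 = 57

57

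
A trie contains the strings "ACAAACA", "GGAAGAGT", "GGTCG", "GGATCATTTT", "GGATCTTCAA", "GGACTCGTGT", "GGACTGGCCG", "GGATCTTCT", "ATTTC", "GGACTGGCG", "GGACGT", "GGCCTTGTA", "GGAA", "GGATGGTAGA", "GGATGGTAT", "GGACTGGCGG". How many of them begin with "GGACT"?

4

Filter for entries beginning with "GGACT":
Words under "GGACT": GGACTCGTGT, GGACTGGCCG, GGACTGGCG, GGACTGGCGG
Count: 4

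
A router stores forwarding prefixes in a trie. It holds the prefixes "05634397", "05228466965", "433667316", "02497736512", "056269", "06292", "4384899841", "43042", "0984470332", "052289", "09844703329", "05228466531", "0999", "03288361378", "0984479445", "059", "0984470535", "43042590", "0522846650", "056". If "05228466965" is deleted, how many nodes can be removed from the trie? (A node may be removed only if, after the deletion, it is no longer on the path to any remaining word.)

3

After clearing the end-marker at "05228466965", prune upward until reaching a node still needed by another word.
The suffix "965" (3 nodes) is used only by "05228466965"; the node for "05228466" still has the child "5", so pruning stops there.
Nodes removed: 3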